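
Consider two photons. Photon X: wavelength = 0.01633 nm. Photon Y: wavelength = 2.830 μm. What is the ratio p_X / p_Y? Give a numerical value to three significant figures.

1.73e5

p_X = 4.058e-23 kg·m/s (from wavelength = 0.01633 nm, via p = h/λ).
p_Y = 2.341e-28 kg·m/s (from wavelength = 2.830 μm, via p = h/λ).
Ratio = 4.058e-23 / 2.341e-28 = 1.73e5.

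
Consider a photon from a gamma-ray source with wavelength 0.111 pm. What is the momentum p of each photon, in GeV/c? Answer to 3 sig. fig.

Use h = 6.62607015e-34 J·s, c = 2.99792458e8 m/s, 1 eV = 1.602176634e-19 J.
Convert to SI: λ = 0.111 pm = 1.11e-13 m.
The photon relation is p = h/λ, giving p = 5.969e-21 kg·m/s.
Converting to GeV/c: p = 0.01117 GeV/c ≈ 0.0112 GeV/c.

0.0112 GeV/c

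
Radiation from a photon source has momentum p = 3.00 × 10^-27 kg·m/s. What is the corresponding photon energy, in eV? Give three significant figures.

5.61 eV

Since E = pc for a photon, E = 8.994 × 10^-19 J.
Converting to eV: E = 5.613 eV ≈ 5.61 eV.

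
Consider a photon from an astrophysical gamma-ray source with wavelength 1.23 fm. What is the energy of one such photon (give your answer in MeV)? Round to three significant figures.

1010 MeV

Take h = 6.62607015·10^-34 J·s, c = 2.99792458·10^8 m/s, 1 eV = 1.602176634·10^-19 J.
In SI units: λ = 1.23 fm = 1.23·10^-15 m.
Apply E = hc/λ: E = 1.615·10^-10 J.
Converting to MeV: E = 1008 MeV ≈ 1010 MeV.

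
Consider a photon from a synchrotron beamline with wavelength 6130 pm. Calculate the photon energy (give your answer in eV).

In SI units: λ = 6130 pm = 6.13 × 10^-9 m.
Apply E = hc/λ: E = 3.241 × 10^-17 J.
Converting to eV: E = 202.3 eV ≈ 202 eV.

202 eV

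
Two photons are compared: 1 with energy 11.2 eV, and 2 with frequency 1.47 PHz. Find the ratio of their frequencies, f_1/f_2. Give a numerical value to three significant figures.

f_1 = 2.708e15 Hz (from energy = 11.2 eV, via f = E/h).
f_2 = 1.470e15 Hz (from frequency = 1.47 PHz, via f given directly).
Ratio = 2.708e15 / 1.470e15 = 1.84.

1.84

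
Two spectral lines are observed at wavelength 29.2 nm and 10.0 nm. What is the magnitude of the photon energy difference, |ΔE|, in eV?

81.5 eV

Using E = hc/λ: E₁ = 6.803e-18 J, E₂ = 1.986e-17 J.
|ΔE| = |6.803e-18 − 1.986e-17| = 1.31e-17 J = 81.5 eV.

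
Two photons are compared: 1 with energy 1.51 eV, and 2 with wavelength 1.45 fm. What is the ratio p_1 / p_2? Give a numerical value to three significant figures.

p_1 = 8.070e-28 kg·m/s (from energy = 1.51 eV, via p = E/c).
p_2 = 4.570e-19 kg·m/s (from wavelength = 1.45 fm, via p = h/λ).
Ratio = 8.070e-28 / 4.570e-19 = 1.77e-9.

1.77e-9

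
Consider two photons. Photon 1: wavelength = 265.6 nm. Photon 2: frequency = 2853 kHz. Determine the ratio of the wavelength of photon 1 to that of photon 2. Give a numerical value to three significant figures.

2.53e-9

λ_1 = 2.656e-7 m (from wavelength = 265.6 nm, via λ given directly).
λ_2 = 105.1 m (from frequency = 2853 kHz, via λ = c/f).
Ratio = 2.656e-7 / 105.1 = 2.53e-9.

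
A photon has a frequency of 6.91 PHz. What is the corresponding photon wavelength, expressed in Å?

434 Å

Use c = 2.99792458·10^8 m/s.
First convert: f = 6.91 PHz = 6.91·10^15 Hz.
Apply λ = c/f: λ = 4.339·10^-8 m.
Converting to Å: λ = 433.9 Å ≈ 434 Å.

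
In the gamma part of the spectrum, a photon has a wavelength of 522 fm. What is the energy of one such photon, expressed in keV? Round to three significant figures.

2380 keV

Convert to SI: λ = 522 fm = 5.22 × 10^-13 m.
For a photon E = hc/λ, so E = 3.805 × 10^-13 J.
Converting to keV: E = 2375 keV ≈ 2380 keV.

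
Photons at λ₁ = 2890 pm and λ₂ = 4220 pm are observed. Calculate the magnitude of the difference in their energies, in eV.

135 eV

Using E = hc/λ: E₁ = 6.874 × 10^-17 J, E₂ = 4.707 × 10^-17 J.
|ΔE| = |6.874 × 10^-17 − 4.707 × 10^-17| = 2.17 × 10^-17 J = 135 eV.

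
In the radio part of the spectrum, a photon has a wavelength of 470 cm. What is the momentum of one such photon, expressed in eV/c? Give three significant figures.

In SI units: λ = 470 cm = 4.7 m.
Since p = h/λ for a photon, p = 1.410e-34 kg·m/s.
Converting to eV/c: p = 2.638e-7 eV/c ≈ 2.64e-7 eV/c.

2.64e-7 eV/c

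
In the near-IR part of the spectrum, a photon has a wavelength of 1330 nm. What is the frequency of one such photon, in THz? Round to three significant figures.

225 THz

(c = 2.99792458 × 10^8 m/s.)
Convert to SI: λ = 1330 nm = 1.33 × 10^-6 m.
The photon relation is f = c/λ, giving f = 2.254 × 10^14 Hz.
Converting to THz: f = 225.4 THz ≈ 225 THz.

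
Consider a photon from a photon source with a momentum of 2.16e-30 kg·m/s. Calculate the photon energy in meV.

4.04 meV

The photon relation is E = pc, giving E = 6.476e-22 J.
Converting to meV: E = 4.042 meV ≈ 4.04 meV.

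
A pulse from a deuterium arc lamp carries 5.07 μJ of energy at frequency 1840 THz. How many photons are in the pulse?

4.16·10^12 photons

Per-photon energy: E = 1.219·10^-18 J (from frequency = 1840 THz).
N = E_total / E_photon = 5.07·10^-6 J / 1.219·10^-18 J = 4.16·10^12.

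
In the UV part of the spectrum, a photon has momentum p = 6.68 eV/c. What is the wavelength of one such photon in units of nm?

186 nm

Convert to SI: p = 6.68 eV/c = 3.5700·10^-27 kg·m/s.
Since λ = h/p for a photon, λ = 1.856·10^-7 m.
Converting to nm: λ = 185.6 nm ≈ 186 nm.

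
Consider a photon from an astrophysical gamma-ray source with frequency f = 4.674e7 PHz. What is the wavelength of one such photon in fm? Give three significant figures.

6.41 fm

Use c = 2.99792458e8 m/s.
First convert: f = 4.674e7 PHz = 4.674e22 Hz.
Apply λ = c/f: λ = 6.414e-15 m.
Converting to fm: λ = 6.414 fm ≈ 6.41 fm.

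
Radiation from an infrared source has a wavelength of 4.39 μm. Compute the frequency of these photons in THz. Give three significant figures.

First convert: λ = 4.39 μm = 4.39e-6 m.
Since f = c/λ for a photon, f = 6.829e13 Hz.
Converting to THz: f = 68.29 THz ≈ 68.3 THz.

68.3 THz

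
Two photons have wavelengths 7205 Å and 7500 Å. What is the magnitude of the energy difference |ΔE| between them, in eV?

Using E = hc/λ: E₁ = 2.7570·10^-19 J, E₂ = 2.6486·10^-19 J.
|ΔE| = |2.7570·10^-19 − 2.6486·10^-19| = 1.08·10^-20 J = 0.0677 eV.

0.0677 eV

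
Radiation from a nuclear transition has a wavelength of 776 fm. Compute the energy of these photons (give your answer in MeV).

Use h = 6.62607015e-34 J·s, c = 2.99792458e8 m/s, 1 eV = 1.602176634e-19 J.
In SI units: λ = 776 fm = 7.76e-13 m.
The photon relation is E = hc/λ, giving E = 2.560e-13 J.
Converting to MeV: E = 1.598 MeV ≈ 1.60 MeV.

1.60 MeV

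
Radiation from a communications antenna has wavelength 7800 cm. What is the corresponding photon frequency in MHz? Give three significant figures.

3.84 MHz

Take c = 2.99792458 × 10^8 m/s.
First convert: λ = 7800 cm = 78 m.
Since f = c/λ for a photon, f = 3.843 × 10^6 Hz.
Converting to MHz: f = 3.843 MHz ≈ 3.84 MHz.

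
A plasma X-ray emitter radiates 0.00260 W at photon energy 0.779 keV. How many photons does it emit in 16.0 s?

Total energy: E_total = P·t = 0.00260 × 16.0 = 0.04160 J.
Per-photon energy: E = 1.248e-16 J.
N = E_total / E_photon = 3.33e14.

3.33e14 photons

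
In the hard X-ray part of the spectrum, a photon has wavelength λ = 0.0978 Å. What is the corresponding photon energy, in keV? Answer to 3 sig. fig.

127 keV

Convert to SI: λ = 0.0978 Å = 9.78 × 10^-12 m.
The photon relation is E = hc/λ, giving E = 2.031 × 10^-14 J.
Converting to keV: E = 126.8 keV ≈ 127 keV.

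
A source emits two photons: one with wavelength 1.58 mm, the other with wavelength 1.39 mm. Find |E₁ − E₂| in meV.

0.107 meV

Using E = hc/λ: E₁ = 1.257·10^-22 J, E₂ = 1.429·10^-22 J.
|ΔE| = |1.257·10^-22 − 1.429·10^-22| = 1.72·10^-23 J = 0.107 meV.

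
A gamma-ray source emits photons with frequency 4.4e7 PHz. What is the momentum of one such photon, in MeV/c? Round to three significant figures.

182 MeV/c

First convert: f = 4.4e7 PHz = 4.4e22 Hz.
Since p = hf/c for a photon, p = 9.725e-20 kg·m/s.
Converting to MeV/c: p = 182.0 MeV/c ≈ 182 MeV/c.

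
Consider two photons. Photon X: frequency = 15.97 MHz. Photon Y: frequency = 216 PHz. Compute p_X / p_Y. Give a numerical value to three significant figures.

7.39 × 10^-11

p_X = 3.530 × 10^-35 kg·m/s (from frequency = 15.97 MHz, via p = hf/c).
p_Y = 4.774 × 10^-25 kg·m/s (from frequency = 216 PHz, via p = hf/c).
Ratio = 3.530 × 10^-35 / 4.774 × 10^-25 = 7.39 × 10^-11.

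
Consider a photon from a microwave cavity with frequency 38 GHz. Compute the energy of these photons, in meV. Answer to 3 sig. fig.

Use h = 6.62607015e-34 J·s, 1 eV = 1.602176634e-19 J.
Convert to SI: f = 38 GHz = 3.8e10 Hz.
The photon relation is E = hf, giving E = 2.518e-23 J.
Converting to meV: E = 0.1572 meV ≈ 0.157 meV.

0.157 meV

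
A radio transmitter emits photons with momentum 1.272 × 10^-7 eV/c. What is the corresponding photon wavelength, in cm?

975 cm

First convert: p = 1.272 × 10^-7 eV/c = 6.7979 × 10^-35 kg·m/s.
Since λ = h/p for a photon, λ = 9.747 m.
Converting to cm: λ = 974.7 cm ≈ 975 cm.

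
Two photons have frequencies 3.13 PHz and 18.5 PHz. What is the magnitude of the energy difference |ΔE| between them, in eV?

63.6 eV

Using E = hf: E₁ = 2.074e-18 J, E₂ = 1.226e-17 J.
|ΔE| = |2.074e-18 − 1.226e-17| = 1.02e-17 J = 63.6 eV.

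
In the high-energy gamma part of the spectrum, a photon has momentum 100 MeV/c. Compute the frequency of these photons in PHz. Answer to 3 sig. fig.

Convert to SI: p = 100 MeV/c = 5.3443e-20 kg·m/s.
Apply f = pc/h: f = 2.418e22 Hz.
Converting to PHz: f = 2.418e7 PHz ≈ 2.42e7 PHz.

2.42e7 PHz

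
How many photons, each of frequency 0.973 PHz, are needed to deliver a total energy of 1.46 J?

2.26 × 10^18 photons

Per-photon energy: E = 6.447 × 10^-19 J (from frequency = 0.973 PHz).
N = E_total / E_photon = 1.46 J / 6.447 × 10^-19 J = 2.26 × 10^18.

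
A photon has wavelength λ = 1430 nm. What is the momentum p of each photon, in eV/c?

0.867 eV/c

Convert to SI: λ = 1430 nm = 1.43·10^-6 m.
Apply p = h/λ: p = 4.634·10^-28 kg·m/s.
Converting to eV/c: p = 0.8670 eV/c ≈ 0.867 eV/c.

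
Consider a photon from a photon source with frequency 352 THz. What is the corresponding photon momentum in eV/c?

1.46 eV/c

(h = 6.62607015 × 10^-34 J·s, c = 2.99792458 × 10^8 m/s, 1 eV = 1.602176634 × 10^-19 J.)
In SI units: f = 352 THz = 3.52 × 10^14 Hz.
Since p = hf/c for a photon, p = 7.780 × 10^-28 kg·m/s.
Converting to eV/c: p = 1.456 eV/c ≈ 1.46 eV/c.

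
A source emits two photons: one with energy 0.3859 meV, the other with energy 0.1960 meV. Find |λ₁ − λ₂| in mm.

3.11 mm

Using λ = hc/E: λ₁ = 0.0032129 m, λ₂ = 0.0063257 m.
|Δλ| = |0.0032129 − 0.0063257| = 0.00311 m = 3.11 mm.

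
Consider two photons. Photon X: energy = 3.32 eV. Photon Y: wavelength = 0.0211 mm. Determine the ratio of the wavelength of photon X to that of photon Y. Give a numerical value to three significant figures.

0.0177

λ_X = 3.734e-7 m (from energy = 3.32 eV, via λ = hc/E).
λ_Y = 2.110e-5 m (from wavelength = 0.0211 mm, via λ given directly).
Ratio = 3.734e-7 / 2.110e-5 = 0.0177.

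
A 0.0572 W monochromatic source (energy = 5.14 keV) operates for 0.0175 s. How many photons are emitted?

1.22 × 10^12 photons

Total energy: E_total = P·t = 0.0572 × 0.0175 = 0.001001 J.
Per-photon energy: E = 8.235 × 10^-16 J.
N = E_total / E_photon = 1.22 × 10^12.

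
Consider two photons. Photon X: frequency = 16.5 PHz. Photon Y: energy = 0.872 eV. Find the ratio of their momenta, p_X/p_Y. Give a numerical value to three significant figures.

p_X = 3.647e-26 kg·m/s (from frequency = 16.5 PHz, via p = hf/c).
p_Y = 4.660e-28 kg·m/s (from energy = 0.872 eV, via p = E/c).
Ratio = 3.647e-26 / 4.660e-28 = 78.3.

78.3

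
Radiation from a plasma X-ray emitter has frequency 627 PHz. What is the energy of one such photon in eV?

2590 eV

In SI units: f = 627 PHz = 6.27 × 10^17 Hz.
Apply E = hf: E = 4.155 × 10^-16 J.
Converting to eV: E = 2593 eV ≈ 2590 eV.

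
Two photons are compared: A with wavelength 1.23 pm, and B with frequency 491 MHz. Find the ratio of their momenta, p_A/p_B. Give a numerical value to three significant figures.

4.96e11

p_A = 5.387e-22 kg·m/s (from wavelength = 1.23 pm, via p = h/λ).
p_B = 1.085e-33 kg·m/s (from frequency = 491 MHz, via p = hf/c).
Ratio = 5.387e-22 / 1.085e-33 = 4.96e11.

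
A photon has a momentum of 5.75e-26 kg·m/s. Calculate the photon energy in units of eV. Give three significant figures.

Use c = 2.99792458e8 m/s, 1 eV = 1.602176634e-19 J.
The photon relation is E = pc, giving E = 1.724e-17 J.
Converting to eV: E = 107.6 eV ≈ 108 eV.

108 eV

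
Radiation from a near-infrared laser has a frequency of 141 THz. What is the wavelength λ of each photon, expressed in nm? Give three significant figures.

2130 nm

Take c = 2.99792458e8 m/s.
Convert to SI: f = 141 THz = 1.41e14 Hz.
The photon relation is λ = c/f, giving λ = 2.126e-6 m.
Converting to nm: λ = 2126 nm ≈ 2130 nm.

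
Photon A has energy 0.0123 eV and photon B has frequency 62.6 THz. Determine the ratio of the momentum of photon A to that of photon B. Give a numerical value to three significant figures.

p_A = 6.573e-30 kg·m/s (from energy = 0.0123 eV, via p = E/c).
p_B = 1.384e-28 kg·m/s (from frequency = 62.6 THz, via p = hf/c).
Ratio = 6.573e-30 / 1.384e-28 = 0.0475.

0.0475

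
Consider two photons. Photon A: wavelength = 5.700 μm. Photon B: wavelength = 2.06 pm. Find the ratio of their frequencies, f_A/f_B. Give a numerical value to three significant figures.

3.61·10^-7

f_A = 5.260·10^13 Hz (from wavelength = 5.700 μm, via f = c/λ).
f_B = 1.455·10^20 Hz (from wavelength = 2.06 pm, via f = c/λ).
Ratio = 5.260·10^13 / 1.455·10^20 = 3.61·10^-7.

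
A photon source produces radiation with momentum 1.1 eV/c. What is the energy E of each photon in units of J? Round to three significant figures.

1.76e-19 J

First convert: p = 1.1 eV/c = 5.8787e-28 kg·m/s.
The photon relation is E = pc, giving E = 1.762e-19 J.
So E ≈ 1.76e-19 J.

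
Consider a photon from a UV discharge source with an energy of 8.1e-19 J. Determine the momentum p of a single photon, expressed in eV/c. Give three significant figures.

5.06 eV/c

(c = 2.99792458e8 m/s, 1 eV = 1.602176634e-19 J.)
Apply p = E/c: p = 2.702e-27 kg·m/s.
Converting to eV/c: p = 5.056 eV/c ≈ 5.06 eV/c.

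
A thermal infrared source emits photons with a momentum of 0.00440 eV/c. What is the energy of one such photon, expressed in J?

7.05 × 10^-22 J

In SI units: p = 0.00440 eV/c = 2.3515 × 10^-30 kg·m/s.
For a photon E = pc, so E = 7.050 × 10^-22 J.
So E ≈ 7.05 × 10^-22 J.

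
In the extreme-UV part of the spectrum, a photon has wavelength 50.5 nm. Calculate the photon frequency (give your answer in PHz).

5.94 PHz

In SI units: λ = 50.5 nm = 5.05·10^-8 m.
Apply f = c/λ: f = 5.936·10^15 Hz.
Converting to PHz: f = 5.936 PHz ≈ 5.94 PHz.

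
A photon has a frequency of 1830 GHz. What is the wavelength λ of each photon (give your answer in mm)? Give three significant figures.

Take c = 2.99792458·10^8 m/s.
Convert to SI: f = 1830 GHz = 1.83·10^12 Hz.
Since λ = c/f for a photon, λ = 1.638·10^-4 m.
Converting to mm: λ = 0.1638 mm ≈ 0.164 mm.

0.164 mm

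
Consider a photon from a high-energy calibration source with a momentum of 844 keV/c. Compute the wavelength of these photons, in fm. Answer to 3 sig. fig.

In SI units: p = 844 keV/c = 4.5106 × 10^-22 kg·m/s.
The photon relation is λ = h/p, giving λ = 1.469 × 10^-12 m.
Converting to fm: λ = 1469 fm ≈ 1470 fm.

1470 fm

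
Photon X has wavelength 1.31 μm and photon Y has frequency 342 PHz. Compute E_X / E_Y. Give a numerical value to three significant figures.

6.69e-4

E_X = 1.516e-19 J (from wavelength = 1.31 μm, via E = hc/λ).
E_Y = 2.266e-16 J (from frequency = 342 PHz, via E = hf).
Ratio = 1.516e-19 / 2.266e-16 = 6.69e-4.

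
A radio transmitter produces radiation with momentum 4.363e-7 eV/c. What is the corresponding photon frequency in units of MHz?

105 MHz

(h = 6.62607015e-34 J·s, c = 2.99792458e8 m/s, 1 eV = 1.602176634e-19 J.)
First convert: p = 4.363e-7 eV/c = 2.3317e-34 kg·m/s.
For a photon f = pc/h, so f = 1.055e8 Hz.
Converting to MHz: f = 105.5 MHz ≈ 105 MHz.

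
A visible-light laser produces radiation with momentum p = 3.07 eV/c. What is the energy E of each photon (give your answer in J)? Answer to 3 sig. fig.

4.92 × 10^-19 J

In SI units: p = 3.07 eV/c = 1.6407 × 10^-27 kg·m/s.
Since E = pc for a photon, E = 4.919 × 10^-19 J.
So E ≈ 4.92 × 10^-19 J.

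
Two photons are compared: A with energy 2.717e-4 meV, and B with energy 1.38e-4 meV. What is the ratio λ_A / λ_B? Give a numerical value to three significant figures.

λ_A = 4.563 m (from energy = 2.717e-4 meV, via λ = hc/E).
λ_B = 8.984 m (from energy = 1.38e-4 meV, via λ = hc/E).
Ratio = 4.563 / 8.984 = 0.508.

0.508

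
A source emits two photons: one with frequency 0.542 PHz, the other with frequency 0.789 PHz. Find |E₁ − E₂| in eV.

Using E = hf: E₁ = 3.591e-19 J, E₂ = 5.228e-19 J.
|ΔE| = |3.591e-19 − 5.228e-19| = 1.64e-19 J = 1.02 eV.

1.02 eV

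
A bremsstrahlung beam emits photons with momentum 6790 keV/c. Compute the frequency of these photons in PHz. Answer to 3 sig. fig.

(h = 6.62607015e-34 J·s, c = 2.99792458e8 m/s, 1 eV = 1.602176634e-19 J.)
Convert to SI: p = 6790 keV/c = 3.6288e-21 kg·m/s.
For a photon f = pc/h, so f = 1.642e21 Hz.
Converting to PHz: f = 1.642e6 PHz ≈ 1.64e6 PHz.

1.64e6 PHz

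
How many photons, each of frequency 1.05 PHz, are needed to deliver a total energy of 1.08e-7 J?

1.55e11 photons

Per-photon energy: E = 6.957e-19 J (from frequency = 1.05 PHz).
N = E_total / E_photon = 1.08e-7 J / 6.957e-19 J = 1.55e11.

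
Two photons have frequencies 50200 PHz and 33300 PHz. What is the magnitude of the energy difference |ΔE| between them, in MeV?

0.0699 MeV

Using E = hf: E₁ = 3.326e-14 J, E₂ = 2.206e-14 J.
|ΔE| = |3.326e-14 − 2.206e-14| = 1.12e-14 J = 0.0699 MeV.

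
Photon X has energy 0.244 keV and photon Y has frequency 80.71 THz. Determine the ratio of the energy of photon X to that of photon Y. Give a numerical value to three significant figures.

731

E_X = 3.909 × 10^-17 J (from energy = 0.244 keV, via E given directly).
E_Y = 5.348 × 10^-20 J (from frequency = 80.71 THz, via E = hf).
Ratio = 3.909 × 10^-17 / 5.348 × 10^-20 = 731.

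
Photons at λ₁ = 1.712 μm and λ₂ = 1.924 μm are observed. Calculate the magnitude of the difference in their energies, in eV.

0.0798 eV

Using E = hc/λ: E₁ = 1.1603 × 10^-19 J, E₂ = 1.0325 × 10^-19 J.
|ΔE| = |1.1603 × 10^-19 − 1.0325 × 10^-19| = 1.28 × 10^-20 J = 0.0798 eV.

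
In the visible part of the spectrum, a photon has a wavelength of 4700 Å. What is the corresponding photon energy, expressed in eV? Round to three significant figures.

First convert: λ = 4700 Å = 4.7 × 10^-7 m.
For a photon E = hc/λ, so E = 4.226 × 10^-19 J.
Converting to eV: E = 2.638 eV ≈ 2.64 eV.

2.64 eV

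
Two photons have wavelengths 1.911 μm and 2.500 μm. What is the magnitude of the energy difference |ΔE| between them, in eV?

Using E = hc/λ: E₁ = 1.0395 × 10^-19 J, E₂ = 7.9458 × 10^-20 J.
|ΔE| = |1.0395 × 10^-19 − 7.9458 × 10^-20| = 2.45 × 10^-20 J = 0.153 eV.

0.153 eV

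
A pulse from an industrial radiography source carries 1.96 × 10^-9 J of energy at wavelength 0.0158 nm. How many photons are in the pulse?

1.56 × 10^5 photons

Per-photon energy: E = 1.257 × 10^-14 J (from wavelength = 0.0158 nm).
N = E_total / E_photon = 1.96 × 10^-9 J / 1.257 × 10^-14 J = 1.56 × 10^5.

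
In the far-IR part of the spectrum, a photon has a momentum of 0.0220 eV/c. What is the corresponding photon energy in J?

3.52 × 10^-21 J

Use c = 2.99792458 × 10^8 m/s, 1 eV = 1.602176634 × 10^-19 J.
First convert: p = 0.0220 eV/c = 1.1757 × 10^-29 kg·m/s.
The photon relation is E = pc, giving E = 3.525 × 10^-21 J.
So E ≈ 3.52 × 10^-21 J.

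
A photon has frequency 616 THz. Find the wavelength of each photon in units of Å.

(c = 2.99792458e8 m/s.)
In SI units: f = 616 THz = 6.16e14 Hz.
Apply λ = c/f: λ = 4.867e-7 m.
Converting to Å: λ = 4867 Å ≈ 4870 Å.

4870 Å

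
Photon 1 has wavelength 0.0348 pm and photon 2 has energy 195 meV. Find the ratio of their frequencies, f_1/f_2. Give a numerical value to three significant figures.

1.83 × 10^8

f_1 = 8.615 × 10^21 Hz (from wavelength = 0.0348 pm, via f = c/λ).
f_2 = 4.715 × 10^13 Hz (from energy = 195 meV, via f = E/h).
Ratio = 8.615 × 10^21 / 4.715 × 10^13 = 1.83 × 10^8.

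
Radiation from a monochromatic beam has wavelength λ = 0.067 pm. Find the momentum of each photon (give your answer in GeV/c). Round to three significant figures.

0.0185 GeV/c

In SI units: λ = 0.067 pm = 6.7 × 10^-14 m.
The photon relation is p = h/λ, giving p = 9.890 × 10^-21 kg·m/s.
Converting to GeV/c: p = 0.01851 GeV/c ≈ 0.0185 GeV/c.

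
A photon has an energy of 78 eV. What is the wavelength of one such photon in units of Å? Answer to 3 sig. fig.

Take h = 6.62607015e-34 J·s, c = 2.99792458e8 m/s, 1 eV = 1.602176634e-19 J.
Convert to SI: E = 78 eV = 1.2497e-17 J.
Since λ = hc/E for a photon, λ = 1.590e-8 m.
Converting to Å: λ = 159.0 Å ≈ 159 Å.

159 Å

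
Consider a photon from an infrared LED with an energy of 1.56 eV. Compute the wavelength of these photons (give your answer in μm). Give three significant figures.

0.795 μm

Convert to SI: E = 1.56 eV = 2.4994 × 10^-19 J.
Apply λ = hc/E: λ = 7.948 × 10^-7 m.
Converting to μm: λ = 0.7948 μm ≈ 0.795 μm.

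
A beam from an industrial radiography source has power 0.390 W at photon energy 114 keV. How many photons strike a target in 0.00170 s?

3.63 × 10^10 photons

Total energy: E_total = P·t = 0.390 × 0.00170 = 6.630 × 10^-4 J.
Per-photon energy: E = 1.826 × 10^-14 J.
N = E_total / E_photon = 3.63 × 10^10.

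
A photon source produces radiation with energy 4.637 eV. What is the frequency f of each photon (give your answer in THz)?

In SI units: E = 4.637 eV = 7.4293 × 10^-19 J.
For a photon f = E/h, so f = 1.121 × 10^15 Hz.
Converting to THz: f = 1121 THz ≈ 1120 THz.

1120 THz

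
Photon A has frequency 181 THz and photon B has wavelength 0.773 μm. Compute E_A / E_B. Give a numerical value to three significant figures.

0.467

E_A = 1.199 × 10^-19 J (from frequency = 181 THz, via E = hf).
E_B = 2.570 × 10^-19 J (from wavelength = 0.773 μm, via E = hc/λ).
Ratio = 1.199 × 10^-19 / 2.570 × 10^-19 = 0.467.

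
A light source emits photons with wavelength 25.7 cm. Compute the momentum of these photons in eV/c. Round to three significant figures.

4.82 × 10^-6 eV/c

(h = 6.62607015 × 10^-34 J·s, c = 2.99792458 × 10^8 m/s, 1 eV = 1.602176634 × 10^-19 J.)
In SI units: λ = 25.7 cm = 0.257 m.
Apply p = h/λ: p = 2.578 × 10^-33 kg·m/s.
Converting to eV/c: p = 4.824 × 10^-6 eV/c ≈ 4.82 × 10^-6 eV/c.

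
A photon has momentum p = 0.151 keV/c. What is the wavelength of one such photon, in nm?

8.21 nm

Convert to SI: p = 0.151 keV/c = 8.0699·10^-26 kg·m/s.
Since λ = h/p for a photon, λ = 8.211·10^-9 m.
Converting to nm: λ = 8.211 nm ≈ 8.21 nm.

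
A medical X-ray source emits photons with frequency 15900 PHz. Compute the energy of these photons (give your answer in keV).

Use h = 6.62607015e-34 J·s, 1 eV = 1.602176634e-19 J.
Convert to SI: f = 15900 PHz = 1.59e19 Hz.
Apply E = hf: E = 1.054e-14 J.
Converting to keV: E = 65.76 keV ≈ 65.8 keV.

65.8 keV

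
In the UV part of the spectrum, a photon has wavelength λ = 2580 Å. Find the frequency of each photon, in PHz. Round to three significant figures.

1.16 PHz

In SI units: λ = 2580 Å = 2.58 × 10^-7 m.
Since f = c/λ for a photon, f = 1.162 × 10^15 Hz.
Converting to PHz: f = 1.162 PHz ≈ 1.16 PHz.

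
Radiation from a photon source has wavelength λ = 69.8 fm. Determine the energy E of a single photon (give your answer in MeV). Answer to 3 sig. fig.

17.8 MeV

Take h = 6.62607015 × 10^-34 J·s, c = 2.99792458 × 10^8 m/s, 1 eV = 1.602176634 × 10^-19 J.
Convert to SI: λ = 69.8 fm = 6.98 × 10^-14 m.
Since E = hc/λ for a photon, E = 2.846 × 10^-12 J.
Converting to MeV: E = 17.76 MeV ≈ 17.8 MeV.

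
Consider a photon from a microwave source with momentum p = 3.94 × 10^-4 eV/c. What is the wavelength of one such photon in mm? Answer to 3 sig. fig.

Convert to SI: p = 3.94 × 10^-4 eV/c = 2.1056 × 10^-31 kg·m/s.
Apply λ = h/p: λ = 0.003147 m.
Converting to mm: λ = 3.147 mm ≈ 3.15 mm.

3.15 mm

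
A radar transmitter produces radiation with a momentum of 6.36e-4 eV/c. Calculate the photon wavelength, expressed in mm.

Use h = 6.62607015e-34 J·s, c = 2.99792458e8 m/s, 1 eV = 1.602176634e-19 J.
First convert: p = 6.36e-4 eV/c = 3.3990e-31 kg·m/s.
Apply λ = h/p: λ = 0.001949 m.
Converting to mm: λ = 1.949 mm ≈ 1.95 mm.

1.95 mm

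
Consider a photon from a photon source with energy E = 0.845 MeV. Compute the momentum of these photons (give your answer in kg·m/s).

4.52·10^-22 kg·m/s

(c = 2.99792458·10^8 m/s, 1 eV = 1.602176634·10^-19 J.)
In SI units: E = 0.845 MeV = 1.3538·10^-13 J.
The photon relation is p = E/c, giving p = 4.516·10^-22 kg·m/s.
So p ≈ 4.52·10^-22 kg·m/s.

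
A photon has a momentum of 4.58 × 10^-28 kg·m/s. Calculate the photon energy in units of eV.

Take c = 2.99792458 × 10^8 m/s, 1 eV = 1.602176634 × 10^-19 J.
Since E = pc for a photon, E = 1.373 × 10^-19 J.
Converting to eV: E = 0.8570 eV ≈ 0.857 eV.

0.857 eV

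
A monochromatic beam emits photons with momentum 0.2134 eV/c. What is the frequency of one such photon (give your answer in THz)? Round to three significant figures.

51.6 THz

(h = 6.62607015e-34 J·s, c = 2.99792458e8 m/s, 1 eV = 1.602176634e-19 J.)
In SI units: p = 0.2134 eV/c = 1.1405e-28 kg·m/s.
Apply f = pc/h: f = 5.160e13 Hz.
Converting to THz: f = 51.60 THz ≈ 51.6 THz.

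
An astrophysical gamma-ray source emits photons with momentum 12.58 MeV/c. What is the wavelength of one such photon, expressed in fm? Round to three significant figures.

Use h = 6.62607015 × 10^-34 J·s, c = 2.99792458 × 10^8 m/s, 1 eV = 1.602176634 × 10^-19 J.
Convert to SI: p = 12.58 MeV/c = 6.7231 × 10^-21 kg·m/s.
Apply λ = h/p: λ = 9.856 × 10^-14 m.
Converting to fm: λ = 98.56 fm ≈ 98.6 fm.

98.6 fm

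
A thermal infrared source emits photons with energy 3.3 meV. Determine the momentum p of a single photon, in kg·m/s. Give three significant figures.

Convert to SI: E = 3.3 meV = 5.2872e-22 J.
Apply p = E/c: p = 1.764e-30 kg·m/s.
So p ≈ 1.76e-30 kg·m/s.

1.76e-30 kg·m/s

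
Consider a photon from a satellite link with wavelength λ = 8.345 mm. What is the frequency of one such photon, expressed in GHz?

35.9 GHz

Take c = 2.99792458 × 10^8 m/s.
First convert: λ = 8.345 mm = 0.008345 m.
Apply f = c/λ: f = 3.592 × 10^10 Hz.
Converting to GHz: f = 35.92 GHz ≈ 35.9 GHz.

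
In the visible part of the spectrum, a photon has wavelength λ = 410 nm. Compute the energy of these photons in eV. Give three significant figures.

3.02 eV

In SI units: λ = 410 nm = 4.1·10^-7 m.
Apply E = hc/λ: E = 4.845·10^-19 J.
Converting to eV: E = 3.024 eV ≈ 3.02 eV.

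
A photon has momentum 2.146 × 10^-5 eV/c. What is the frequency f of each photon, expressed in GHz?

Take h = 6.62607015 × 10^-34 J·s, c = 2.99792458 × 10^8 m/s, 1 eV = 1.602176634 × 10^-19 J.
Convert to SI: p = 2.146 × 10^-5 eV/c = 1.1469 × 10^-32 kg·m/s.
Since f = pc/h for a photon, f = 5.189 × 10^9 Hz.
Converting to GHz: f = 5.189 GHz ≈ 5.19 GHz.

5.19 GHz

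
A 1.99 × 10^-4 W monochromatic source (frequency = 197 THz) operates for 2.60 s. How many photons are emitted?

Total energy: E_total = P·t = 1.99 × 10^-4 × 2.60 = 5.174 × 10^-4 J.
Per-photon energy: E = 1.305 × 10^-19 J.
N = E_total / E_photon = 3.96 × 10^15.

3.96 × 10^15 photons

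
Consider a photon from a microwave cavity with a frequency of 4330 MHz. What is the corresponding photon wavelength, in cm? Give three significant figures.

6.92 cm

Use c = 2.99792458e8 m/s.
Convert to SI: f = 4330 MHz = 4.33e9 Hz.
The photon relation is λ = c/f, giving λ = 0.06924 m.
Converting to cm: λ = 6.924 cm ≈ 6.92 cm.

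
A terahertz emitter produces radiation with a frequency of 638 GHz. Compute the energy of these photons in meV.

(h = 6.62607015 × 10^-34 J·s, 1 eV = 1.602176634 × 10^-19 J.)
Convert to SI: f = 638 GHz = 6.38 × 10^11 Hz.
The photon relation is E = hf, giving E = 4.227 × 10^-22 J.
Converting to meV: E = 2.639 meV ≈ 2.64 meV.

2.64 meV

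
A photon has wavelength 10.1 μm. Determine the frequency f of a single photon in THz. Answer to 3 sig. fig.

29.7 THz

Take c = 2.99792458e8 m/s.
Convert to SI: λ = 10.1 μm = 1.01e-5 m.
For a photon f = c/λ, so f = 2.968e13 Hz.
Converting to THz: f = 29.68 THz ≈ 29.7 THz.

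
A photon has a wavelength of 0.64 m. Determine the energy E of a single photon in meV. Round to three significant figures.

Apply E = hc/λ: E = 3.104e-25 J.
Converting to meV: E = 0.001937 meV ≈ 1.94e-3 meV.

1.94e-3 meV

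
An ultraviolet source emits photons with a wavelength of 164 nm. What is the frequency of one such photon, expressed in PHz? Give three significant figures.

Use c = 2.99792458e8 m/s.
Convert to SI: λ = 164 nm = 1.64e-7 m.
Since f = c/λ for a photon, f = 1.828e15 Hz.
Converting to PHz: f = 1.828 PHz ≈ 1.83 PHz.

1.83 PHz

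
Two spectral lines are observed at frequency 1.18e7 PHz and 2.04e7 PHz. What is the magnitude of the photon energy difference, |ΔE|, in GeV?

0.0356 GeV

Using E = hf: E₁ = 7.819e-12 J, E₂ = 1.352e-11 J.
|ΔE| = |7.819e-12 − 1.352e-11| = 5.70e-12 J = 0.0356 GeV.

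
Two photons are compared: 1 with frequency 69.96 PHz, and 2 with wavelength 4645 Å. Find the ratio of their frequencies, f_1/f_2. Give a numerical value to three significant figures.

108

f_1 = 6.996 × 10^16 Hz (from frequency = 69.96 PHz, via f given directly).
f_2 = 6.454 × 10^14 Hz (from wavelength = 4645 Å, via f = c/λ).
Ratio = 6.996 × 10^16 / 6.454 × 10^14 = 108.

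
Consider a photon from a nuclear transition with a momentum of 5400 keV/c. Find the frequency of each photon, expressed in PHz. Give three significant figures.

(h = 6.62607015e-34 J·s, c = 2.99792458e8 m/s, 1 eV = 1.602176634e-19 J.)
Convert to SI: p = 5400 keV/c = 2.8859e-21 kg·m/s.
Since f = pc/h for a photon, f = 1.306e21 Hz.
Converting to PHz: f = 1.306e6 PHz ≈ 1.31e6 PHz.

1.31e6 PHz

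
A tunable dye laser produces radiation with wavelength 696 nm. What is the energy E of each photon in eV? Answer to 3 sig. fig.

(h = 6.62607015e-34 J·s, c = 2.99792458e8 m/s, 1 eV = 1.602176634e-19 J.)
In SI units: λ = 696 nm = 6.96e-7 m.
For a photon E = hc/λ, so E = 2.854e-19 J.
Converting to eV: E = 1.781 eV ≈ 1.78 eV.

1.78 eV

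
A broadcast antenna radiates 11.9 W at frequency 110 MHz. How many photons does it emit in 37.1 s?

6.06e27 photons

Total energy: E_total = P·t = 11.9 × 37.1 = 441.5 J.
Per-photon energy: E = 7.289e-26 J.
N = E_total / E_photon = 6.06e27.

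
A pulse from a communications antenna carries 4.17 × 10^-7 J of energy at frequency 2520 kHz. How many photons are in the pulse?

2.50 × 10^20 photons

Per-photon energy: E = 1.670 × 10^-27 J (from frequency = 2520 kHz).
N = E_total / E_photon = 4.17 × 10^-7 J / 1.670 × 10^-27 J = 2.50 × 10^20.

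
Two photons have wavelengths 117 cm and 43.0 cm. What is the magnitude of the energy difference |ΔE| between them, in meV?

1.82 × 10^-3 meV

Using E = hc/λ: E₁ = 1.698 × 10^-25 J, E₂ = 4.620 × 10^-25 J.
|ΔE| = |1.698 × 10^-25 − 4.620 × 10^-25| = 2.92 × 10^-25 J = 1.82 × 10^-3 meV.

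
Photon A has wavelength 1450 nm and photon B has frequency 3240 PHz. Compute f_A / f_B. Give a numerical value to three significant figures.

6.38 × 10^-5

f_A = 2.068 × 10^14 Hz (from wavelength = 1450 nm, via f = c/λ).
f_B = 3.240 × 10^18 Hz (from frequency = 3240 PHz, via f given directly).
Ratio = 2.068 × 10^14 / 3.240 × 10^18 = 6.38 × 10^-5.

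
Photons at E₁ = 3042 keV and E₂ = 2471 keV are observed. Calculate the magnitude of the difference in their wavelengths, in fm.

94.2 fm

Using λ = hc/E: λ₁ = 4.0757e-13 m, λ₂ = 5.0176e-13 m.
|Δλ| = |4.0757e-13 − 5.0176e-13| = 9.42e-14 m = 94.2 fm.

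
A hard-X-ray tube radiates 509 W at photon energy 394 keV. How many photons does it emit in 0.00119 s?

9.60e12 photons

Total energy: E_total = P·t = 509 × 0.00119 = 0.6057 J.
Per-photon energy: E = 6.313e-14 J.
N = E_total / E_photon = 9.60e12.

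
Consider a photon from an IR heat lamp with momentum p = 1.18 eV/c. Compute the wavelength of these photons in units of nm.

Convert to SI: p = 1.18 eV/c = 6.3063e-28 kg·m/s.
For a photon λ = h/p, so λ = 1.051e-6 m.
Converting to nm: λ = 1051 nm ≈ 1050 nm.

1050 nm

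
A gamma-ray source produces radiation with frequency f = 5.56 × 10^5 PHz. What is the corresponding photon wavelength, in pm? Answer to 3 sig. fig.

First convert: f = 5.56 × 10^5 PHz = 5.56 × 10^20 Hz.
Apply λ = c/f: λ = 5.392 × 10^-13 m.
Converting to pm: λ = 0.5392 pm ≈ 0.539 pm.

0.539 pm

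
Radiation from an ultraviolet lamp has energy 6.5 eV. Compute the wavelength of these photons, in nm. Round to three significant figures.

191 nm

First convert: E = 6.5 eV = 1.0414e-18 J.
Apply λ = hc/E: λ = 1.907e-7 m.
Converting to nm: λ = 190.7 nm ≈ 191 nm.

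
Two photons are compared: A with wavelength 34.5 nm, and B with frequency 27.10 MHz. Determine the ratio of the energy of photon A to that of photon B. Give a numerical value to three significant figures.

E_A = 5.758e-18 J (from wavelength = 34.5 nm, via E = hc/λ).
E_B = 1.796e-26 J (from frequency = 27.10 MHz, via E = hf).
Ratio = 5.758e-18 / 1.796e-26 = 3.21e8.

3.21e8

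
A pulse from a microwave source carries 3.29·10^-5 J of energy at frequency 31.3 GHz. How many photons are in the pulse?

1.59·10^18 photons

Per-photon energy: E = 2.074·10^-23 J (from frequency = 31.3 GHz).
N = E_total / E_photon = 3.29·10^-5 J / 2.074·10^-23 J = 1.59·10^18.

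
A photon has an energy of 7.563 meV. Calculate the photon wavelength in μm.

164 μm

Use h = 6.62607015e-34 J·s, c = 2.99792458e8 m/s, 1 eV = 1.602176634e-19 J.
Convert to SI: E = 7.563 meV = 1.2117e-21 J.
Since λ = hc/E for a photon, λ = 1.639e-4 m.
Converting to μm: λ = 163.9 μm ≈ 164 μm.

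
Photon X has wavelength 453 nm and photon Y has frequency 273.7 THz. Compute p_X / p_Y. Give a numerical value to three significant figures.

2.42

p_X = 1.463e-27 kg·m/s (from wavelength = 453 nm, via p = h/λ).
p_Y = 6.049e-28 kg·m/s (from frequency = 273.7 THz, via p = hf/c).
Ratio = 1.463e-27 / 6.049e-28 = 2.42.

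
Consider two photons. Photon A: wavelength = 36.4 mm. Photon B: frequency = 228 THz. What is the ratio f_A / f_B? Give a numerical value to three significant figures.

f_A = 8.236e9 Hz (from wavelength = 36.4 mm, via f = c/λ).
f_B = 2.280e14 Hz (from frequency = 228 THz, via f given directly).
Ratio = 8.236e9 / 2.280e14 = 3.61e-5.

3.61e-5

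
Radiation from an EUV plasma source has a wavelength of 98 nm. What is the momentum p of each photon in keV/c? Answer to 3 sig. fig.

0.0127 keV/c

Take h = 6.62607015 × 10^-34 J·s, c = 2.99792458 × 10^8 m/s, 1 eV = 1.602176634 × 10^-19 J.
Convert to SI: λ = 98 nm = 9.8 × 10^-8 m.
Since p = h/λ for a photon, p = 6.761 × 10^-27 kg·m/s.
Converting to keV/c: p = 0.01265 keV/c ≈ 0.0127 keV/c.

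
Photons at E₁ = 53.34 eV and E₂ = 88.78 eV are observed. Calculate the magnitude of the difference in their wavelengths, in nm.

9.28 nm

Using λ = hc/E: λ₁ = 2.3244 × 10^-8 m, λ₂ = 1.3965 × 10^-8 m.
|Δλ| = |2.3244 × 10^-8 − 1.3965 × 10^-8| = 9.28 × 10^-9 m = 9.28 nm.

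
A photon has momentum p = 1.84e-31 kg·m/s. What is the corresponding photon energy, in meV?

(c = 2.99792458e8 m/s, 1 eV = 1.602176634e-19 J.)
For a photon E = pc, so E = 5.516e-23 J.
Converting to meV: E = 0.3443 meV ≈ 0.344 meV.

0.344 meV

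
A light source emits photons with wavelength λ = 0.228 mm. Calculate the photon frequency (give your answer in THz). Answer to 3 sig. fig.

First convert: λ = 0.228 mm = 2.28e-4 m.
For a photon f = c/λ, so f = 1.315e12 Hz.
Converting to THz: f = 1.315 THz ≈ 1.31 THz.

1.31 THz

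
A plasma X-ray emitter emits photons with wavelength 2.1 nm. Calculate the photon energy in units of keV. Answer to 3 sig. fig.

0.590 keV

(h = 6.62607015 × 10^-34 J·s, c = 2.99792458 × 10^8 m/s, 1 eV = 1.602176634 × 10^-19 J.)
In SI units: λ = 2.1 nm = 2.1 × 10^-9 m.
For a photon E = hc/λ, so E = 9.459 × 10^-17 J.
Converting to keV: E = 0.5904 keV ≈ 0.590 keV.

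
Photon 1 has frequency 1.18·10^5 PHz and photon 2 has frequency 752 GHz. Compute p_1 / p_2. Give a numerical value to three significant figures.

p_1 = 2.608·10^-22 kg·m/s (from frequency = 1.18·10^5 PHz, via p = hf/c).
p_2 = 1.662·10^-30 kg·m/s (from frequency = 752 GHz, via p = hf/c).
Ratio = 2.608·10^-22 / 1.662·10^-30 = 1.57·10^8.

1.57·10^8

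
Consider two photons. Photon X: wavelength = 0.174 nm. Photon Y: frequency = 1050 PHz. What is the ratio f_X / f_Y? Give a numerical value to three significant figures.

1.64

f_X = 1.723e18 Hz (from wavelength = 0.174 nm, via f = c/λ).
f_Y = 1.050e18 Hz (from frequency = 1050 PHz, via f given directly).
Ratio = 1.723e18 / 1.050e18 = 1.64.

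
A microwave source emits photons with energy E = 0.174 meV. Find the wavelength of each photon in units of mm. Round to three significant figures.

In SI units: E = 0.174 meV = 2.7878e-23 J.
Apply λ = hc/E: λ = 0.007126 m.
Converting to mm: λ = 7.126 mm ≈ 7.13 mm.

7.13 mm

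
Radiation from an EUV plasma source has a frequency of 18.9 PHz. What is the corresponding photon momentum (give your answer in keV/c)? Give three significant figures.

0.0782 keV/c

In SI units: f = 18.9 PHz = 1.89 × 10^16 Hz.
Since p = hf/c for a photon, p = 4.177 × 10^-26 kg·m/s.
Converting to keV/c: p = 0.07816 keV/c ≈ 0.0782 keV/c.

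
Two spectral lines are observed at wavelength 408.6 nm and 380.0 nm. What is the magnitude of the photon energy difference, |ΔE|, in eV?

0.228 eV

Using E = hc/λ: E₁ = 4.8616e-19 J, E₂ = 5.2275e-19 J.
|ΔE| = |4.8616e-19 − 5.2275e-19| = 3.66e-20 J = 0.228 eV.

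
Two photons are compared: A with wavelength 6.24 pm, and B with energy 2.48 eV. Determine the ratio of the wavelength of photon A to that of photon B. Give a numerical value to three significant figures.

λ_A = 6.240e-12 m (from wavelength = 6.24 pm, via λ given directly).
λ_B = 4.999e-7 m (from energy = 2.48 eV, via λ = hc/E).
Ratio = 6.240e-12 / 4.999e-7 = 1.25e-5.

1.25e-5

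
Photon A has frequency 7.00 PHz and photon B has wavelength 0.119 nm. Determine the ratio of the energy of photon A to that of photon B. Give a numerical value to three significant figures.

2.78e-3

E_A = 4.638e-18 J (from frequency = 7.00 PHz, via E = hf).
E_B = 1.669e-15 J (from wavelength = 0.119 nm, via E = hc/λ).
Ratio = 4.638e-18 / 1.669e-15 = 2.78e-3.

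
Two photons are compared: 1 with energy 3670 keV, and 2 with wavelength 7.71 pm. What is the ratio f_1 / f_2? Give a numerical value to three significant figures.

22.8

f_1 = 8.874 × 10^20 Hz (from energy = 3670 keV, via f = E/h).
f_2 = 3.888 × 10^19 Hz (from wavelength = 7.71 pm, via f = c/λ).
Ratio = 8.874 × 10^20 / 3.888 × 10^19 = 22.8.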